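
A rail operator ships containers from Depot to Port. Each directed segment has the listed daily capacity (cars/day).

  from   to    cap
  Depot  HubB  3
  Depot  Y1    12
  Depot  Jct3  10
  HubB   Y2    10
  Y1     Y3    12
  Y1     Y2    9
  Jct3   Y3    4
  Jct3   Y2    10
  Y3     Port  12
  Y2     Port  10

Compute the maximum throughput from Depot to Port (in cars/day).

Augment Depot→HubB→Y2→Port: bottleneck 3, flow now 3.
Augment Depot→Y1→Y3→Port: bottleneck 12, flow now 15.
Augment Depot→Jct3→Y2→Port: bottleneck 7, flow now 22.
No augmenting path remains; maximum flow = 22.
In the residual graph, reachable from Depot: {Depot, HubB, Y1, Jct3, Y3, Y2}.
Min-cut edges: Y3→Port (12), Y2→Port (10); capacity 12 + 10 = 22.
This cut is saturated, so no flow can exceed 22.

22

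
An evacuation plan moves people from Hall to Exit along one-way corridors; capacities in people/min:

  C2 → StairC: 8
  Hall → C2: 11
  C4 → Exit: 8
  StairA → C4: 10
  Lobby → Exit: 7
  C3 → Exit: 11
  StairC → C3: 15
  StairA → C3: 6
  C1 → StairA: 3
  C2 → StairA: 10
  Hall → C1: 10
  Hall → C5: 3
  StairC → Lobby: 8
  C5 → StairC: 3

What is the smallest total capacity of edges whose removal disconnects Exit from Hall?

17

Augment Hall→C1→StairA→C4→Exit: bottleneck 3, flow now 3.
Augment Hall→C5→StairC→Lobby→Exit: bottleneck 3, flow now 6.
Augment Hall→C2→StairC→Lobby→Exit: bottleneck 4, flow now 10.
Augment Hall→C2→StairC→C3→Exit: bottleneck 4, flow now 14.
Augment Hall→C2→StairA→C4→Exit: bottleneck 3, flow now 17.
No augmenting path remains; maximum flow = 17.
By max-flow min-cut, the minimum cut capacity equals the max flow.
In the residual graph, reachable from Hall: {Hall, C1}.
Min-cut edges: Hall→C5 (3), Hall→C2 (11), C1→StairA (3); capacity 3 + 11 + 3 = 17.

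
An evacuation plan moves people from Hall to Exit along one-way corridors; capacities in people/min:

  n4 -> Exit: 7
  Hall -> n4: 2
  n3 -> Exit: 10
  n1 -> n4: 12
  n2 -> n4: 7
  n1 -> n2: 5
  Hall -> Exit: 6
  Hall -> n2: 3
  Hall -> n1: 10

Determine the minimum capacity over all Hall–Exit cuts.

Augment Hall→Exit: bottleneck 6, flow now 6.
Augment Hall→n4→Exit: bottleneck 2, flow now 8.
Augment Hall→n1→n4→Exit: bottleneck 5, flow now 13.
No augmenting path remains; maximum flow = 13.
By max-flow min-cut, the minimum cut capacity equals the max flow.
In the residual graph, reachable from Hall: {Hall, n1, n2, n4}.
Min-cut edges: Hall→Exit (6), n4→Exit (7); capacity 6 + 7 = 13.

13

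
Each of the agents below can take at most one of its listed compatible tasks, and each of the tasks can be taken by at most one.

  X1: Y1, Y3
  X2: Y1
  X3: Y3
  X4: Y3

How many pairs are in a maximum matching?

Unit-capacity flow: source→left, listed edges, right→sink; max matching = max flow.
Augmenting path X1→Y1 (+1); matched 1.
Augmenting path X3→Y3 (+1); matched 2.
No augmenting path remains; maximum matching = 2.
König certificate: {Y1, Y3} is a vertex cover of size 2 (every listed pair touches it), so no matching can be larger.

2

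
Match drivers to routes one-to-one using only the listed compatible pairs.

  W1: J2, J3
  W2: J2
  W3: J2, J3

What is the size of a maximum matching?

2

Unit-capacity flow: source→left, listed edges, right→sink; max matching = max flow.
Augmenting path W1→J2 (+1); matched 1.
Augmenting path W3→J3 (+1); matched 2.
No augmenting path remains; maximum matching = 2.
König certificate: {J2, J3} is a vertex cover of size 2 (every listed pair touches it), so no matching can be larger.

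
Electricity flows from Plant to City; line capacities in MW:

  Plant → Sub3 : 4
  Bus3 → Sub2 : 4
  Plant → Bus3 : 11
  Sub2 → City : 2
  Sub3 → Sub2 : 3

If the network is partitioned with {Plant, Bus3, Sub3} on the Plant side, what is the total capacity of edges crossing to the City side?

Edges leaving {Plant, Bus3, Sub3}: Bus3→Sub2 (4), Sub3→Sub2 (3).
Cut capacity = 4 + 3 = 7.

7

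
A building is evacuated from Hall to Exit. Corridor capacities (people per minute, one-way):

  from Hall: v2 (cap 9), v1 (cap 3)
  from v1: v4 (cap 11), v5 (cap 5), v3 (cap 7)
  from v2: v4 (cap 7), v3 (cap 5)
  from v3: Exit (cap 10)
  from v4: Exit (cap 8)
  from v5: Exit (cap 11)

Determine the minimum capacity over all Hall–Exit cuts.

12

Augment Hall→v1→v3→Exit: bottleneck 3, flow now 3.
Augment Hall→v2→v3→Exit: bottleneck 5, flow now 8.
Augment Hall→v2→v4→Exit: bottleneck 4, flow now 12.
No augmenting path remains; maximum flow = 12.
By max-flow min-cut, the minimum cut capacity equals the max flow.
In the residual graph, reachable from Hall: {Hall}.
Min-cut edges: Hall→v1 (3), Hall→v2 (9); capacity 3 + 9 = 12.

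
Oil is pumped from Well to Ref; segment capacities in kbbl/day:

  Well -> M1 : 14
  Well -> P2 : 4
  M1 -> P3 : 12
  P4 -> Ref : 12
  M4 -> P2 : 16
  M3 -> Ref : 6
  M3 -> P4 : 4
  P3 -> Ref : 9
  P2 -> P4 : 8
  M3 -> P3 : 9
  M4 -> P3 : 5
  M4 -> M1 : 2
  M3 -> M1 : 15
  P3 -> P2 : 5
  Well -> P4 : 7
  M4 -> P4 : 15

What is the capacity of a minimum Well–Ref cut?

Augment Well→P4→Ref: bottleneck 7, flow now 7.
Augment Well→M1→P3→Ref: bottleneck 9, flow now 16.
Augment Well→P2→P4→Ref: bottleneck 4, flow now 20.
Augment Well→M1→P3→P2→P4→Ref: bottleneck 1, flow now 21.
No augmenting path remains; maximum flow = 21.
By max-flow min-cut, the minimum cut capacity equals the max flow.
In the residual graph, reachable from Well: {Well, M1, P3, P2, P4}.
Min-cut edges: P3→Ref (9), P4→Ref (12); capacity 9 + 12 = 21.

21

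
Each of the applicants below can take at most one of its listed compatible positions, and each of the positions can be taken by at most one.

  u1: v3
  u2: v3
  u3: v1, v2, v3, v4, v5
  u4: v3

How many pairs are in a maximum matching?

2

Unit-capacity flow: source→left, listed edges, right→sink; max matching = max flow.
Augmenting path u1→v3 (+1); matched 1.
Augmenting path u3→v1 (+1); matched 2.
No augmenting path remains; maximum matching = 2.
König certificate: {u3, v3} is a vertex cover of size 2 (every listed pair touches it), so no matching can be larger.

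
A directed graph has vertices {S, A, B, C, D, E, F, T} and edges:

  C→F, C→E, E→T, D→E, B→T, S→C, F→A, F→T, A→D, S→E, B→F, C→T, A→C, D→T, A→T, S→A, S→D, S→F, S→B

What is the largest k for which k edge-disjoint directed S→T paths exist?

6

Assign every edge capacity 1; by Menger, the answer equals the max flow.
Path S→A→T (+1); total 1.
Path S→B→T (+1); total 2.
Path S→C→T (+1); total 3.
Path S→D→T (+1); total 4.
Path S→E→T (+1); total 5.
Path S→F→T (+1); total 6.
No residual S→T path; max flow = 6.
Certifying cut of size 6: {S→A, S→B, S→C, S→D, S→E, S→F}.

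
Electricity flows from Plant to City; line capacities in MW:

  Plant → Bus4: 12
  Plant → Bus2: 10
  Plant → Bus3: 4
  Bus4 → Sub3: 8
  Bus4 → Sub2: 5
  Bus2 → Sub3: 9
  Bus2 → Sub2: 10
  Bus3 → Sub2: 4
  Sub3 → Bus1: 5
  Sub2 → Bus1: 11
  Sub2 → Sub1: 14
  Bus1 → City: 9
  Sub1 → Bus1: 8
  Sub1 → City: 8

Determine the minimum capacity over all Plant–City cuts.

Augment Plant→Bus4→Sub3→Bus1→City: bottleneck 5, flow now 5.
Augment Plant→Bus4→Sub2→Bus1→City: bottleneck 4, flow now 9.
Augment Plant→Bus4→Sub2→Sub1→City: bottleneck 1, flow now 10.
Augment Plant→Bus2→Sub2→Sub1→City: bottleneck 7, flow now 17.
No augmenting path remains; maximum flow = 17.
By max-flow min-cut, the minimum cut capacity equals the max flow.
In the residual graph, reachable from Plant: {Plant, Bus4, Bus2, Bus3, Sub3, Sub2, Bus1, Sub1}.
Min-cut edges: Bus1→City (9), Sub1→City (8); capacity 9 + 8 = 17.

17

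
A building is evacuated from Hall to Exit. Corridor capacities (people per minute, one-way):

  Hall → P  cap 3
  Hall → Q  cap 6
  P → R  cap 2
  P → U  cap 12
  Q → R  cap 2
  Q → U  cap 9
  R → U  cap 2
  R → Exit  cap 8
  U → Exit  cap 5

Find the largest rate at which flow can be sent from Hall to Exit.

9

Augment Hall→P→R→Exit: bottleneck 2, flow now 2.
Augment Hall→P→U→Exit: bottleneck 1, flow now 3.
Augment Hall→Q→R→Exit: bottleneck 2, flow now 5.
Augment Hall→Q→U→Exit: bottleneck 4, flow now 9.
No augmenting path remains; maximum flow = 9.
In the residual graph, reachable from Hall: {Hall}.
Min-cut edges: Hall→P (3), Hall→Q (6); capacity 3 + 6 = 9.
This cut is saturated, so no flow can exceed 9.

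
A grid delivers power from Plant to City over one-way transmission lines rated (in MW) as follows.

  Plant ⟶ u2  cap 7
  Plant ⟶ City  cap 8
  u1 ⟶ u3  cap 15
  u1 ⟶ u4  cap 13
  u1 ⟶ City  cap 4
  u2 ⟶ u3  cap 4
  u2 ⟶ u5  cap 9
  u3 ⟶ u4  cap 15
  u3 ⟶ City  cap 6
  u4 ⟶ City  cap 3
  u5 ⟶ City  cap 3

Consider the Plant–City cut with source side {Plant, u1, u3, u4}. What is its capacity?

28

Edges leaving {Plant, u1, u3, u4}: Plant→u2 (7), Plant→City (8), u1→City (4), u3→City (6), u4→City (3).
Cut capacity = 7 + 8 + 4 + 6 + 3 = 28.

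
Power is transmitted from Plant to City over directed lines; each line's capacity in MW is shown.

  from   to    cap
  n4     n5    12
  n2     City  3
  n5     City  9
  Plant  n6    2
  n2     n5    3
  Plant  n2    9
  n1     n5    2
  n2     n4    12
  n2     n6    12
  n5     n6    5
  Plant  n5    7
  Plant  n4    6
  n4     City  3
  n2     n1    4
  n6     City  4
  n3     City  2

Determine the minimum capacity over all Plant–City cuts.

19

Augment Plant→n2→City: bottleneck 3, flow now 3.
Augment Plant→n4→City: bottleneck 3, flow now 6.
Augment Plant→n5→City: bottleneck 7, flow now 13.
Augment Plant→n6→City: bottleneck 2, flow now 15.
Augment Plant→n2→n5→City: bottleneck 2, flow now 17.
Augment Plant→n2→n6→City: bottleneck 2, flow now 19.
No augmenting path remains; maximum flow = 19.
By max-flow min-cut, the minimum cut capacity equals the max flow.
In the residual graph, reachable from Plant: {Plant, n1, n2, n4, n5, n6}.
Min-cut edges: n2→City (3), n4→City (3), n5→City (9), n6→City (4); capacity 3 + 3 + 9 + 4 = 19.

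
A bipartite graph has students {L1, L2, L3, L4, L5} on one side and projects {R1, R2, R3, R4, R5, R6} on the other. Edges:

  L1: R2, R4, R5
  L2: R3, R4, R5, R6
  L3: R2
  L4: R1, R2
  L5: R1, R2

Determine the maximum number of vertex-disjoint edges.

4

Unit-capacity flow: source→left, listed edges, right→sink; max matching = max flow.
Augmenting path L1→R2 (+1); matched 1.
Augmenting path L2→R3 (+1); matched 2.
Augmenting path L4→R1 (+1); matched 3.
Augmenting path L3→R2→L1→R4 (+1); matched 4.
No augmenting path remains; maximum matching = 4.
König certificate: {L1, L2, R1, R2} is a vertex cover of size 4 (every listed pair touches it), so no matching can be larger.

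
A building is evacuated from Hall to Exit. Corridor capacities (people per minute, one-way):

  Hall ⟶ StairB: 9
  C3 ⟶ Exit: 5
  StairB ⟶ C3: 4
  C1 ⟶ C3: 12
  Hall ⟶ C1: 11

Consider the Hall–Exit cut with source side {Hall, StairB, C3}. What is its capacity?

Edges leaving {Hall, StairB, C3}: Hall→C1 (11), C3→Exit (5).
Cut capacity = 11 + 5 = 16.

16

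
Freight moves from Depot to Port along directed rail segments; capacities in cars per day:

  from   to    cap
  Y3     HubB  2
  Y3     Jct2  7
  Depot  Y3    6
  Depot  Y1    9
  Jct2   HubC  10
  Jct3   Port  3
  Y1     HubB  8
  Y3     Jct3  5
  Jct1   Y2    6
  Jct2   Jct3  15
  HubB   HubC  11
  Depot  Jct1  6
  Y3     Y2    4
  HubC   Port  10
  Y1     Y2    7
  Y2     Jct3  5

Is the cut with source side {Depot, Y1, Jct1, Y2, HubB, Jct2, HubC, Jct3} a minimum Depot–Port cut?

Given cut capacity: 6 + 10 + 3 = 19.
Augment Depot→Y3→Jct3→Port: bottleneck 3, flow now 3.
Augment Depot→Y3→HubB→HubC→Port: bottleneck 2, flow now 5.
Augment Depot→Y3→Jct2→HubC→Port: bottleneck 1, flow now 6.
Augment Depot→Y1→HubB→HubC→Port: bottleneck 7, flow now 13.
No augmenting path remains; maximum flow = 13.
In the residual graph, reachable from Depot: {Depot, Y3, Y1, Jct1, Y2, HubB, Jct2, HubC, Jct3}.
Min-cut edges: HubC→Port (10), Jct3→Port (3); capacity 10 + 3 = 13.
Cut capacity 19 exceeds the max flow 13, so it is not minimum.

No — its capacity is 19, but the minimum cut has capacity 13.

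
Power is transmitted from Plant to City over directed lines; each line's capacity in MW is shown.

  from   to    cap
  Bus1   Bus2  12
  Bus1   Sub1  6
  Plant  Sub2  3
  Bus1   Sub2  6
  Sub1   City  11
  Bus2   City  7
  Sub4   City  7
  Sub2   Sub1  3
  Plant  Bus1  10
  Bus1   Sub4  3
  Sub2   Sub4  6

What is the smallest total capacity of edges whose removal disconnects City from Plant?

Augment Plant→Sub2→Sub1→City: bottleneck 3, flow now 3.
Augment Plant→Bus1→Sub1→City: bottleneck 6, flow now 9.
Augment Plant→Bus1→Sub4→City: bottleneck 3, flow now 12.
Augment Plant→Bus1→Bus2→City: bottleneck 1, flow now 13.
No augmenting path remains; maximum flow = 13.
By max-flow min-cut, the minimum cut capacity equals the max flow.
In the residual graph, reachable from Plant: {Plant}.
Min-cut edges: Plant→Sub2 (3), Plant→Bus1 (10); capacity 3 + 10 = 13.

13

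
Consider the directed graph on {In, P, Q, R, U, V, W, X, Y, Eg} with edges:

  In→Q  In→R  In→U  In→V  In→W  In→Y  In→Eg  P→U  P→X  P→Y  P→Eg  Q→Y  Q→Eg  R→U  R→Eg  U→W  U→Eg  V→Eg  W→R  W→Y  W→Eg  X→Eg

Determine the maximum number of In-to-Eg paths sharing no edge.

6

Assign every edge capacity 1; by Menger, the answer equals the max flow.
Path In→Eg (+1); total 1.
Path In→Q→Eg (+1); total 2.
Path In→R→Eg (+1); total 3.
Path In→U→Eg (+1); total 4.
Path In→V→Eg (+1); total 5.
Path In→W→Eg (+1); total 6.
No residual In→Eg path; max flow = 6.
Certifying cut of size 6: {In→Eg, In→Q, In→R, In→U, In→V, In→W}.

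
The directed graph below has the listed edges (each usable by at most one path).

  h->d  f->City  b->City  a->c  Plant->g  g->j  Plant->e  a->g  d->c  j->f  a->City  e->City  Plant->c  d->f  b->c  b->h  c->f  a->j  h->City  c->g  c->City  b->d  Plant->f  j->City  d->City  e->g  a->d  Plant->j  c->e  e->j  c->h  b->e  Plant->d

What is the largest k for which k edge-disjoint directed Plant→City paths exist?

5

Assign every edge capacity 1; by Menger, the answer equals the max flow.
Path Plant→c→City (+1); total 1.
Path Plant→d→City (+1); total 2.
Path Plant→e→City (+1); total 3.
Path Plant→f→City (+1); total 4.
Path Plant→j→City (+1); total 5.
No residual Plant→City path; max flow = 5.
Certifying cut of size 5: {Plant→c, Plant→d, Plant→e, f→City, j→City}.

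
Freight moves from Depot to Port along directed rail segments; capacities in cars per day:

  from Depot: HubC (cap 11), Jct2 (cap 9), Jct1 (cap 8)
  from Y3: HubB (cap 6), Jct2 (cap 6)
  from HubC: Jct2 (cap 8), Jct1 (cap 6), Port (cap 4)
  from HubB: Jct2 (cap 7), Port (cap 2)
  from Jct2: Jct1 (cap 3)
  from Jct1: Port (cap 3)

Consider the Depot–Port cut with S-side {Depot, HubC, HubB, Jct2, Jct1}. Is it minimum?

Given cut capacity: 4 + 2 + 3 = 9.
Augment Depot→HubC→Port: bottleneck 4, flow now 4.
Augment Depot→Jct1→Port: bottleneck 3, flow now 7.
No augmenting path remains; maximum flow = 7.
In the residual graph, reachable from Depot: {Depot, HubC, Jct2, Jct1}.
Min-cut edges: HubC→Port (4), Jct1→Port (3); capacity 4 + 3 = 7.
Cut capacity 9 exceeds the max flow 7, so it is not minimum.

No — its capacity is 9, but the minimum cut has capacity 7.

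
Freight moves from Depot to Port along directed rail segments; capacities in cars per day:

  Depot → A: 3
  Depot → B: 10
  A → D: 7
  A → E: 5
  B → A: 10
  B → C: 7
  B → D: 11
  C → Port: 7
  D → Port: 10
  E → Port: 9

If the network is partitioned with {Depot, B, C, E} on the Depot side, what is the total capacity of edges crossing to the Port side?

40

Edges leaving {Depot, B, C, E}: Depot→A (3), B→A (10), B→D (11), C→Port (7), E→Port (9).
Cut capacity = 3 + 10 + 11 + 7 + 9 = 40.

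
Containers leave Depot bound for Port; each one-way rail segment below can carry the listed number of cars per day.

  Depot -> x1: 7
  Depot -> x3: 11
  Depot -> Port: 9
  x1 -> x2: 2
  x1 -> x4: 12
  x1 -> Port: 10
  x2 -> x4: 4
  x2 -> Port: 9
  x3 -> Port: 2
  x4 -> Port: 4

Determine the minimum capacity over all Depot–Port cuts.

Augment Depot→Port: bottleneck 9, flow now 9.
Augment Depot→x1→Port: bottleneck 7, flow now 16.
Augment Depot→x3→Port: bottleneck 2, flow now 18.
No augmenting path remains; maximum flow = 18.
By max-flow min-cut, the minimum cut capacity equals the max flow.
In the residual graph, reachable from Depot: {Depot, x3}.
Min-cut edges: Depot→x1 (7), Depot→Port (9), x3→Port (2); capacity 7 + 9 + 2 = 18.

18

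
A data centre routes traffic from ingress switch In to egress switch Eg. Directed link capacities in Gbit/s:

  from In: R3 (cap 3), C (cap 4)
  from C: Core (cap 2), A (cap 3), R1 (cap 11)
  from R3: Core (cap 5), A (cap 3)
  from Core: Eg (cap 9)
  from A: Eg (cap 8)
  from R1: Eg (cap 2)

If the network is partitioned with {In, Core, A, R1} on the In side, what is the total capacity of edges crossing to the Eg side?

26

Edges leaving {In, Core, A, R1}: In→C (4), In→R3 (3), Core→Eg (9), A→Eg (8), R1→Eg (2).
Cut capacity = 4 + 3 + 9 + 8 + 2 = 26.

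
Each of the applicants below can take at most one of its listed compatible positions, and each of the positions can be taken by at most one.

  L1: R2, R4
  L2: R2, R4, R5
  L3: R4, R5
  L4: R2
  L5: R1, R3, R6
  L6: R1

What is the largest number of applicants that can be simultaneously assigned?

5

Unit-capacity flow: source→left, listed edges, right→sink; max matching = max flow.
Augmenting path L1→R2 (+1); matched 1.
Augmenting path L2→R4 (+1); matched 2.
Augmenting path L3→R5 (+1); matched 3.
Augmenting path L5→R1 (+1); matched 4.
Augmenting path L6→R1→L5→R3 (+1); matched 5.
No augmenting path remains; maximum matching = 5.
König certificate: {L5, L6, R2, R4, R5} is a vertex cover of size 5 (every listed pair touches it), so no matching can be larger.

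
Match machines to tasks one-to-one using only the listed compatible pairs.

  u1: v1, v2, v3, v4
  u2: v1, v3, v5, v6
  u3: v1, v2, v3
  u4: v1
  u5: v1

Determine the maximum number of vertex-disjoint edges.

4

Unit-capacity flow: source→left, listed edges, right→sink; max matching = max flow.
Augmenting path u1→v1 (+1); matched 1.
Augmenting path u2→v3 (+1); matched 2.
Augmenting path u3→v2 (+1); matched 3.
Augmenting path u4→v1→u1→v4 (+1); matched 4.
No augmenting path remains; maximum matching = 4.
König certificate: {u1, u2, u3, v1} is a vertex cover of size 4 (every listed pair touches it), so no matching can be larger.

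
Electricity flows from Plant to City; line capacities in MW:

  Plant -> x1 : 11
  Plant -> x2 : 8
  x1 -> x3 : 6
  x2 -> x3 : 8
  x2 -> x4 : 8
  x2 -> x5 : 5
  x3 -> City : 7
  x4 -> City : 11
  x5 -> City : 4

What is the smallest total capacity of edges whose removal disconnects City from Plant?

Augment Plant→x1→x3→City: bottleneck 6, flow now 6.
Augment Plant→x2→x3→City: bottleneck 1, flow now 7.
Augment Plant→x2→x4→City: bottleneck 7, flow now 14.
No augmenting path remains; maximum flow = 14.
By max-flow min-cut, the minimum cut capacity equals the max flow.
In the residual graph, reachable from Plant: {Plant, x1}.
Min-cut edges: Plant→x2 (8), x1→x3 (6); capacity 8 + 6 = 14.

14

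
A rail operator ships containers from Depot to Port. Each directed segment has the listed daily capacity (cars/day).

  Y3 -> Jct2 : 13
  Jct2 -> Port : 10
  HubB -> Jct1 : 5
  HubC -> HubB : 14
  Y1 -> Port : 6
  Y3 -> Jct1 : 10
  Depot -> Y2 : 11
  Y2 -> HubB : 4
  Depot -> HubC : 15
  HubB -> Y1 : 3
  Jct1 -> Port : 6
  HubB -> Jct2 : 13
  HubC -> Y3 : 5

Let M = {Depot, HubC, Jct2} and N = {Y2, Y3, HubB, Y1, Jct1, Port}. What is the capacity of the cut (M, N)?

Edges leaving {Depot, HubC, Jct2}: Depot→Y2 (11), HubC→Y3 (5), HubC→HubB (14), Jct2→Port (10).
Cut capacity = 11 + 5 + 14 + 10 = 40.

40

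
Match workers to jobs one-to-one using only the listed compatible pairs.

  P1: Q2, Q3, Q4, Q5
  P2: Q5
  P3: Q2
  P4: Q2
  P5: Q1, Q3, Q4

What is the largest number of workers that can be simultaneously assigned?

Unit-capacity flow: source→left, listed edges, right→sink; max matching = max flow.
Augmenting path P1→Q2 (+1); matched 1.
Augmenting path P2→Q5 (+1); matched 2.
Augmenting path P5→Q1 (+1); matched 3.
Augmenting path P3→Q2→P1→Q3 (+1); matched 4.
No augmenting path remains; maximum matching = 4.
König certificate: {P1, P2, P5, Q2} is a vertex cover of size 4 (every listed pair touches it), so no matching can be larger.

4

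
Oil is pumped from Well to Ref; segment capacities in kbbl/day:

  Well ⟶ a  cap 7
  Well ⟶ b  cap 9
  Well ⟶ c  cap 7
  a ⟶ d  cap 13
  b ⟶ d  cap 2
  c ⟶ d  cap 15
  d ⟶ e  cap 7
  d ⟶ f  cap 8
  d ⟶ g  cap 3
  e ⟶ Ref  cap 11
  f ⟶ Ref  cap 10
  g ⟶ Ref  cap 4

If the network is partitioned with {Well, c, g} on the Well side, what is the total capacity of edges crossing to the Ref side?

Edges leaving {Well, c, g}: Well→a (7), Well→b (9), c→d (15), g→Ref (4).
Cut capacity = 7 + 9 + 15 + 4 = 35.

35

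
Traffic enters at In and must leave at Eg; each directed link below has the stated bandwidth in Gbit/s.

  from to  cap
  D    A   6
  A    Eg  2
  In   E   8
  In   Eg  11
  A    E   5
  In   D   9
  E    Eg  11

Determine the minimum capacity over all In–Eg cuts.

24

Augment In→Eg: bottleneck 11, flow now 11.
Augment In→E→Eg: bottleneck 8, flow now 19.
Augment In→D→A→Eg: bottleneck 2, flow now 21.
Augment In→D→A→E→Eg: bottleneck 3, flow now 24.
No augmenting path remains; maximum flow = 24.
By max-flow min-cut, the minimum cut capacity equals the max flow.
In the residual graph, reachable from In: {In, D, A, E}.
Min-cut edges: In→Eg (11), A→Eg (2), E→Eg (11); capacity 11 + 2 + 11 = 24.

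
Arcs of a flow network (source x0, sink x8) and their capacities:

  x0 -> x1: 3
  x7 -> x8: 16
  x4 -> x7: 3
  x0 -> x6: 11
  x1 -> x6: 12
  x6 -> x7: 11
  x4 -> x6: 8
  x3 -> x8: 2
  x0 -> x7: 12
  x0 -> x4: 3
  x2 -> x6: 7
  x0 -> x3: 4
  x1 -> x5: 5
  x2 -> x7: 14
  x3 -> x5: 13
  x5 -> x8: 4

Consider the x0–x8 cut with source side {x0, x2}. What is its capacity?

54

Edges leaving {x0, x2}: x0→x1 (3), x0→x3 (4), x0→x4 (3), x0→x6 (11), x0→x7 (12), x2→x6 (7), x2→x7 (14).
Cut capacity = 3 + 4 + 3 + 11 + 12 + 7 + 14 = 54.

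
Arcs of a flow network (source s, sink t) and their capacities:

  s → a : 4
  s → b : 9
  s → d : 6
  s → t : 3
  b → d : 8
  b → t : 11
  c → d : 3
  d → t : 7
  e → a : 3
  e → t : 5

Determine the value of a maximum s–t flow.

18

Augment s→t: bottleneck 3, flow now 3.
Augment s→b→t: bottleneck 9, flow now 12.
Augment s→d→t: bottleneck 6, flow now 18.
No augmenting path remains; maximum flow = 18.
In the residual graph, reachable from s: {s, a}.
Min-cut edges: s→b (9), s→d (6), s→t (3); capacity 9 + 6 + 3 = 18.
This cut is saturated, so no flow can exceed 18.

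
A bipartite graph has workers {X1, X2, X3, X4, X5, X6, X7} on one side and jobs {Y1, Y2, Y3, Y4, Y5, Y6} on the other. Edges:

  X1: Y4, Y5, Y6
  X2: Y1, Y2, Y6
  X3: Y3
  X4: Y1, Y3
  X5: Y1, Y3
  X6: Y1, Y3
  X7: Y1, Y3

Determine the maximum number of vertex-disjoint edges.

4

Unit-capacity flow: source→left, listed edges, right→sink; max matching = max flow.
Augmenting path X1→Y4 (+1); matched 1.
Augmenting path X2→Y1 (+1); matched 2.
Augmenting path X3→Y3 (+1); matched 3.
Augmenting path X4→Y1→X2→Y2 (+1); matched 4.
No augmenting path remains; maximum matching = 4.
König certificate: {X1, X2, Y1, Y3} is a vertex cover of size 4 (every listed pair touches it), so no matching can be larger.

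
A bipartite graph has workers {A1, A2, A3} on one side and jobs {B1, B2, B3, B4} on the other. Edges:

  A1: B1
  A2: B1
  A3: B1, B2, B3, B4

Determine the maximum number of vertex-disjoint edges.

2

Unit-capacity flow: source→left, listed edges, right→sink; max matching = max flow.
Augmenting path A1→B1 (+1); matched 1.
Augmenting path A3→B2 (+1); matched 2.
No augmenting path remains; maximum matching = 2.
König certificate: {A3, B1} is a vertex cover of size 2 (every listed pair touches it), so no matching can be larger.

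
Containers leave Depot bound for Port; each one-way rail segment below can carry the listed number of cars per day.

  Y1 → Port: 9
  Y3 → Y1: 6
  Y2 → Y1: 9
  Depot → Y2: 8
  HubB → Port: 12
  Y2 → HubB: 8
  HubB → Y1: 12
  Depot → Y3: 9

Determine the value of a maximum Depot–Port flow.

Augment Depot→Y3→Y1→Port: bottleneck 6, flow now 6.
Augment Depot→Y2→Y1→Port: bottleneck 3, flow now 9.
Augment Depot→Y2→HubB→Port: bottleneck 5, flow now 14.
No augmenting path remains; maximum flow = 14.
In the residual graph, reachable from Depot: {Depot, Y3}.
Min-cut edges: Depot→Y2 (8), Y3→Y1 (6); capacity 8 + 6 = 14.
This cut is saturated, so no flow can exceed 14.

14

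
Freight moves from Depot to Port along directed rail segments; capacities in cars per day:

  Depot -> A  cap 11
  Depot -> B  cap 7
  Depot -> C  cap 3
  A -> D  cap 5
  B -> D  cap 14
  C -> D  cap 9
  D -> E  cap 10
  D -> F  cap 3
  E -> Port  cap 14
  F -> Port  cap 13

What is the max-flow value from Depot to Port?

13

Augment Depot→A→D→E→Port: bottleneck 5, flow now 5.
Augment Depot→B→D→E→Port: bottleneck 5, flow now 10.
Augment Depot→B→D→F→Port: bottleneck 2, flow now 12.
Augment Depot→C→D→F→Port: bottleneck 1, flow now 13.
No augmenting path remains; maximum flow = 13.
In the residual graph, reachable from Depot: {Depot, A, B, C, D}.
Min-cut edges: D→E (10), D→F (3); capacity 10 + 3 = 13.
This cut is saturated, so no flow can exceed 13.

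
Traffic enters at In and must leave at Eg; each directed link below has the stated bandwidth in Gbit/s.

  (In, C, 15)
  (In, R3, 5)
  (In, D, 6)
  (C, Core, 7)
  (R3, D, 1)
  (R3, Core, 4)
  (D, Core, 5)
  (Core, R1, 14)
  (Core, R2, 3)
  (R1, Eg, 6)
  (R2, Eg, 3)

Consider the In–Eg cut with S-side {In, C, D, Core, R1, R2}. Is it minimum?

No — its capacity is 14, but the minimum cut has capacity 9.

Given cut capacity: 5 + 6 + 3 = 14.
Augment In→C→Core→R1→Eg: bottleneck 6, flow now 6.
Augment In→C→Core→R2→Eg: bottleneck 1, flow now 7.
Augment In→R3→Core→R2→Eg: bottleneck 2, flow now 9.
No augmenting path remains; maximum flow = 9.
In the residual graph, reachable from In: {In, C, R3, D, Core, R1}.
Min-cut edges: Core→R2 (3), R1→Eg (6); capacity 3 + 6 = 9.
Cut capacity 14 exceeds the max flow 9, so it is not minimum.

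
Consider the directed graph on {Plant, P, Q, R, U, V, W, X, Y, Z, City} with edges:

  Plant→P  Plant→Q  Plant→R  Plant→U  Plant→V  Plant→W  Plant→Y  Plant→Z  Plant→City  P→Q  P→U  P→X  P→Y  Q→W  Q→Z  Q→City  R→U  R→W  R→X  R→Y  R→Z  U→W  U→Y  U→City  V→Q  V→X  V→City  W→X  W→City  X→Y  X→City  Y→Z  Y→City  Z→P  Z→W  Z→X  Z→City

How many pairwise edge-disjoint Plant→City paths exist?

8

Assign every edge capacity 1; by Menger, the answer equals the max flow.
Path Plant→City (+1); total 1.
Path Plant→Q→City (+1); total 2.
Path Plant→U→City (+1); total 3.
Path Plant→V→City (+1); total 4.
Path Plant→W→City (+1); total 5.
Path Plant→Y→City (+1); total 6.
Path Plant→Z→City (+1); total 7.
Path Plant→P→X→City (+1); total 8.
No residual Plant→City path; max flow = 8.
Certifying cut of size 8: {Plant→City, Plant→V, Q→City, U→City, W→City, X→City, Y→City, Z→City}.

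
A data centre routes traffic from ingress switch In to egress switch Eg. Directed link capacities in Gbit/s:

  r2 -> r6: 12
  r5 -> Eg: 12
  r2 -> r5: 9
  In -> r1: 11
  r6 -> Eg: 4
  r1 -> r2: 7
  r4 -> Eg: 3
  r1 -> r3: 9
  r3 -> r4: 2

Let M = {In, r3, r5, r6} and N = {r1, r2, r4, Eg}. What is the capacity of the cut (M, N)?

Edges leaving {In, r3, r5, r6}: In→r1 (11), r3→r4 (2), r5→Eg (12), r6→Eg (4).
Cut capacity = 11 + 2 + 12 + 4 = 29.

29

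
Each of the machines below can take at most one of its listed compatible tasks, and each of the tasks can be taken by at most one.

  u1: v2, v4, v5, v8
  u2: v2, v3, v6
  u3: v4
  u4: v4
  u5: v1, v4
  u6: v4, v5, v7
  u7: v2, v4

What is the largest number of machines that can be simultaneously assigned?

Unit-capacity flow: source→left, listed edges, right→sink; max matching = max flow.
Augmenting path u1→v2 (+1); matched 1.
Augmenting path u2→v3 (+1); matched 2.
Augmenting path u3→v4 (+1); matched 3.
Augmenting path u5→v1 (+1); matched 4.
Augmenting path u6→v5 (+1); matched 5.
Augmenting path u7→v2→u1→v8 (+1); matched 6.
No augmenting path remains; maximum matching = 6.
König certificate: {u1, u2, u5, u6, u7, v4} is a vertex cover of size 6 (every listed pair touches it), so no matching can be larger.

6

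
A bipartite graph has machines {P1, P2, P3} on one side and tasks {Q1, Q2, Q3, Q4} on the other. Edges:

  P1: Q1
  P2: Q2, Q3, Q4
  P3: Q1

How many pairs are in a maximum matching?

2

Unit-capacity flow: source→left, listed edges, right→sink; max matching = max flow.
Augmenting path P1→Q1 (+1); matched 1.
Augmenting path P2→Q2 (+1); matched 2.
No augmenting path remains; maximum matching = 2.
König certificate: {P2, Q1} is a vertex cover of size 2 (every listed pair touches it), so no matching can be larger.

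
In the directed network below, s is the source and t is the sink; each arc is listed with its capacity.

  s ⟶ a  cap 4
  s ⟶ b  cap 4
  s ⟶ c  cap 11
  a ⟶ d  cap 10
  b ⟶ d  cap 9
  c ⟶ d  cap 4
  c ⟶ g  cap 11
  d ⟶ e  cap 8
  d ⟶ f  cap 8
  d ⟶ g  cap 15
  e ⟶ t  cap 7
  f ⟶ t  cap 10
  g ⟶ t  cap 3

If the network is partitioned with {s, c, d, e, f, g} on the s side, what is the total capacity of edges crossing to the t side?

28

Edges leaving {s, c, d, e, f, g}: s→a (4), s→b (4), e→t (7), f→t (10), g→t (3).
Cut capacity = 4 + 4 + 7 + 10 + 3 = 28.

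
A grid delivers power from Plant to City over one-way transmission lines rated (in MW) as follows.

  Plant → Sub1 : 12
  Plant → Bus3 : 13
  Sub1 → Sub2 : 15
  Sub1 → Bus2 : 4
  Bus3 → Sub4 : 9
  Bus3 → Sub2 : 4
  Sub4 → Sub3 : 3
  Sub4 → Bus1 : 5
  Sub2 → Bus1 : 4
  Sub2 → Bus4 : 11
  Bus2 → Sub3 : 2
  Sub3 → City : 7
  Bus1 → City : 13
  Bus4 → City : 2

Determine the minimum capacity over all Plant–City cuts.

Augment Plant→Sub1→Sub2→Bus1→City: bottleneck 4, flow now 4.
Augment Plant→Sub1→Sub2→Bus4→City: bottleneck 2, flow now 6.
Augment Plant→Sub1→Bus2→Sub3→City: bottleneck 2, flow now 8.
Augment Plant→Bus3→Sub4→Sub3→City: bottleneck 3, flow now 11.
Augment Plant→Bus3→Sub4→Bus1→City: bottleneck 5, flow now 16.
No augmenting path remains; maximum flow = 16.
By max-flow min-cut, the minimum cut capacity equals the max flow.
In the residual graph, reachable from Plant: {Plant, Sub1, Bus3, Sub4, Sub2, Bus2, Bus4}.
Min-cut edges: Sub4→Sub3 (3), Sub4→Bus1 (5), Sub2→Bus1 (4), Bus2→Sub3 (2), Bus4→City (2); capacity 3 + 5 + 4 + 2 + 2 = 16.

16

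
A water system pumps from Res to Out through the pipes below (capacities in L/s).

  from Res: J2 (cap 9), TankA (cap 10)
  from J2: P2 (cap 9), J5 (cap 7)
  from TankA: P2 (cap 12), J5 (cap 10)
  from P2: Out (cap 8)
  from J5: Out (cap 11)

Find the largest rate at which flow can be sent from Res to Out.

19

Augment Res→J2→P2→Out: bottleneck 8, flow now 8.
Augment Res→J2→J5→Out: bottleneck 1, flow now 9.
Augment Res→TankA→J5→Out: bottleneck 10, flow now 19.
No augmenting path remains; maximum flow = 19.
In the residual graph, reachable from Res: {Res}.
Min-cut edges: Res→J2 (9), Res→TankA (10); capacity 9 + 10 = 19.
This cut is saturated, so no flow can exceed 19.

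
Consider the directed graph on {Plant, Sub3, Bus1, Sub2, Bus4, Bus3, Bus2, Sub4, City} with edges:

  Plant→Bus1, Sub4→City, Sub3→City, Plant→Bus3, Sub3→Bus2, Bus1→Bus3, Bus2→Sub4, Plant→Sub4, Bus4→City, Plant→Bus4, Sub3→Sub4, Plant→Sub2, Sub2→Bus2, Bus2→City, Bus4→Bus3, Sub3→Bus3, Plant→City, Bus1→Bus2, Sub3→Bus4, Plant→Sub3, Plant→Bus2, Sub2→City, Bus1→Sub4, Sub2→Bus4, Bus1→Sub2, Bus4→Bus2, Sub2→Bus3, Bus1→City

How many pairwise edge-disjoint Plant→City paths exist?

7

Assign every edge capacity 1; by Menger, the answer equals the max flow.
Path Plant→City (+1); total 1.
Path Plant→Sub3→City (+1); total 2.
Path Plant→Bus1→City (+1); total 3.
Path Plant→Sub2→City (+1); total 4.
Path Plant→Bus4→City (+1); total 5.
Path Plant→Bus2→City (+1); total 6.
Path Plant→Sub4→City (+1); total 7.
No residual Plant→City path; max flow = 7.
Certifying cut of size 7: {Plant→Bus1, Plant→Bus2, Plant→Bus4, Plant→City, Plant→Sub2, Plant→Sub3, Plant→Sub4}.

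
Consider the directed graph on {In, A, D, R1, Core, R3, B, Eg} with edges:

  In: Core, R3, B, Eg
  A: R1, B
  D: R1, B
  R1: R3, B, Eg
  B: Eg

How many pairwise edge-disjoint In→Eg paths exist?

2

Assign every edge capacity 1; by Menger, the answer equals the max flow.
Path In→Eg (+1); total 1.
Path In→B→Eg (+1); total 2.
No residual In→Eg path; max flow = 2.
Certifying cut of size 2: {In→B, In→Eg}.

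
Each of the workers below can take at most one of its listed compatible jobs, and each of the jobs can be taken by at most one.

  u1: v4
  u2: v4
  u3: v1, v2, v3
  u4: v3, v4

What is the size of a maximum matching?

3

Unit-capacity flow: source→left, listed edges, right→sink; max matching = max flow.
Augmenting path u1→v4 (+1); matched 1.
Augmenting path u3→v1 (+1); matched 2.
Augmenting path u4→v3 (+1); matched 3.
No augmenting path remains; maximum matching = 3.
König certificate: {u3, u4, v4} is a vertex cover of size 3 (every listed pair touches it), so no matching can be larger.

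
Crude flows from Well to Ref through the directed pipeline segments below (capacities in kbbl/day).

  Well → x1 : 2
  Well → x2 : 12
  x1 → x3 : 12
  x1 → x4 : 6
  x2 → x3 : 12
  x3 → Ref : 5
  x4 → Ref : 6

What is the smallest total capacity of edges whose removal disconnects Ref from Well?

7

Augment Well→x1→x3→Ref: bottleneck 2, flow now 2.
Augment Well→x2→x3→Ref: bottleneck 3, flow now 5.
Augment Well→x2→x3→x1→x4→Ref: bottleneck 2, flow now 7. (uses reverse residual edge)
No augmenting path remains; maximum flow = 7.
By max-flow min-cut, the minimum cut capacity equals the max flow.
In the residual graph, reachable from Well: {Well, x2, x3}.
Min-cut edges: Well→x1 (2), x3→Ref (5); capacity 2 + 5 = 7.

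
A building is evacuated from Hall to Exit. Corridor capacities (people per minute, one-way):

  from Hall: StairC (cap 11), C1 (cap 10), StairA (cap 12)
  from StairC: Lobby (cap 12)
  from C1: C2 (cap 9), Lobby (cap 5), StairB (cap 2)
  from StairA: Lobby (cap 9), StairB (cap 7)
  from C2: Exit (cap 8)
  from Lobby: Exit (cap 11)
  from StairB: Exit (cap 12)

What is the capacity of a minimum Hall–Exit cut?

28

Augment Hall→StairC→Lobby→Exit: bottleneck 11, flow now 11.
Augment Hall→C1→C2→Exit: bottleneck 8, flow now 19.
Augment Hall→C1→StairB→Exit: bottleneck 2, flow now 21.
Augment Hall→StairA→StairB→Exit: bottleneck 7, flow now 28.
No augmenting path remains; maximum flow = 28.
By max-flow min-cut, the minimum cut capacity equals the max flow.
In the residual graph, reachable from Hall: {Hall, StairC, StairA, Lobby}.
Min-cut edges: Hall→C1 (10), StairA→StairB (7), Lobby→Exit (11); capacity 10 + 7 + 11 = 28.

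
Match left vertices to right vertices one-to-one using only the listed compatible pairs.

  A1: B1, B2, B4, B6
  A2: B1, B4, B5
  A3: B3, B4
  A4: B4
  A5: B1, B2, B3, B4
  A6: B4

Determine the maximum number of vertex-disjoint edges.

5

Unit-capacity flow: source→left, listed edges, right→sink; max matching = max flow.
Augmenting path A1→B1 (+1); matched 1.
Augmenting path A2→B4 (+1); matched 2.
Augmenting path A3→B3 (+1); matched 3.
Augmenting path A5→B2 (+1); matched 4.
Augmenting path A4→B4→A2→B5 (+1); matched 5.
No augmenting path remains; maximum matching = 5.
König certificate: {A1, A2, A3, A5, B4} is a vertex cover of size 5 (every listed pair touches it), so no matching can be larger.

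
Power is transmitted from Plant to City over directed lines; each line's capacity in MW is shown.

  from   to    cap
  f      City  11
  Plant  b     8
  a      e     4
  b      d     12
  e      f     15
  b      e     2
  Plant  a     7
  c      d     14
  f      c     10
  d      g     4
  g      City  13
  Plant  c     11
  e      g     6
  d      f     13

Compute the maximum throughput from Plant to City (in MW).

Augment Plant→a→e→f→City: bottleneck 4, flow now 4.
Augment Plant→b→d→f→City: bottleneck 7, flow now 11.
Augment Plant→b→d→g→City: bottleneck 1, flow now 12.
Augment Plant→c→d→g→City: bottleneck 3, flow now 15.
Augment Plant→c→d→b→e→g→City: bottleneck 2, flow now 17. (uses reverse residual edge)
Augment Plant→c→d→f→e→g→City: bottleneck 4, flow now 21. (uses reverse residual edge)
No augmenting path remains; maximum flow = 21.
In the residual graph, reachable from Plant: {Plant, a, b, c, d, f}.
Min-cut edges: a→e (4), b→e (2), d→g (4), f→City (11); capacity 4 + 2 + 4 + 11 = 21.
This cut is saturated, so no flow can exceed 21.

21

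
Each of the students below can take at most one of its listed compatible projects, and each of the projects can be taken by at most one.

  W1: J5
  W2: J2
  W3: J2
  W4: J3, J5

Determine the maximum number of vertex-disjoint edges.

Unit-capacity flow: source→left, listed edges, right→sink; max matching = max flow.
Augmenting path W1→J5 (+1); matched 1.
Augmenting path W2→J2 (+1); matched 2.
Augmenting path W4→J3 (+1); matched 3.
No augmenting path remains; maximum matching = 3.
König certificate: {W1, W4, J2} is a vertex cover of size 3 (every listed pair touches it), so no matching can be larger.

3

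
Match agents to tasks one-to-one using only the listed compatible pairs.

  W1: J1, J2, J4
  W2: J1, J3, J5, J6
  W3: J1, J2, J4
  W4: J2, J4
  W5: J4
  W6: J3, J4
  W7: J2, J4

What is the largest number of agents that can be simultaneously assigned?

Unit-capacity flow: source→left, listed edges, right→sink; max matching = max flow.
Augmenting path W1→J1 (+1); matched 1.
Augmenting path W2→J3 (+1); matched 2.
Augmenting path W3→J2 (+1); matched 3.
Augmenting path W4→J4 (+1); matched 4.
Augmenting path W6→J3→W2→J5 (+1); matched 5.
No augmenting path remains; maximum matching = 5.
König certificate: {W2, W6, J1, J2, J4} is a vertex cover of size 5 (every listed pair touches it), so no matching can be larger.

5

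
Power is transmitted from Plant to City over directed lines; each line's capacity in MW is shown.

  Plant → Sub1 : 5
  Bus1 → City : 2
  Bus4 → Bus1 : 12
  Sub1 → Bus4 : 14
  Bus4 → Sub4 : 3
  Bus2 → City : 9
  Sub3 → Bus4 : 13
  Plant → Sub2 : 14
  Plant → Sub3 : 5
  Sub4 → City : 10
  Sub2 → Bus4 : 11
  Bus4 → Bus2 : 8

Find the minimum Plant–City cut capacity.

Augment Plant→Sub2→Bus4→Bus1→City: bottleneck 2, flow now 2.
Augment Plant→Sub2→Bus4→Sub4→City: bottleneck 3, flow now 5.
Augment Plant→Sub2→Bus4→Bus2→City: bottleneck 6, flow now 11.
Augment Plant→Sub3→Bus4→Bus2→City: bottleneck 2, flow now 13.
No augmenting path remains; maximum flow = 13.
By max-flow min-cut, the minimum cut capacity equals the max flow.
In the residual graph, reachable from Plant: {Plant, Sub2, Sub3, Sub1, Bus4, Bus1}.
Min-cut edges: Bus4→Sub4 (3), Bus4→Bus2 (8), Bus1→City (2); capacity 3 + 8 + 2 = 13.

13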